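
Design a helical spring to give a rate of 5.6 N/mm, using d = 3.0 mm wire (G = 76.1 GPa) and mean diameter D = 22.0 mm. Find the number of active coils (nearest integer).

13

N_a = Gd⁴/(8D³k) = (76.1×10³ × 3.0⁴)/(8 × 22.0³ × 5.6)
    = 6.1641e+06 / 477030 = 12.92 → 13 coils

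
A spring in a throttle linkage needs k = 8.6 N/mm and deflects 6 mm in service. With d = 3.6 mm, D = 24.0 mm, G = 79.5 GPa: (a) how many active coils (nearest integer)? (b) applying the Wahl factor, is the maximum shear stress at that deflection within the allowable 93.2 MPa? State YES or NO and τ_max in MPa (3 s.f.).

(a) 14 coils; (b) YES, τ_max = 83.0 MPa

N_a = Gd⁴/(8D³k) = (79.5×10³)(3.6⁴)/(8·24.0³·8.6) = 14.04 → N_a = 14
Actual rate k = Gd⁴/(8D³·14) = 8.6243 N/mm
Working load F = kδ = 8.6243·6 = 51.746 N
C = 24.0/3.6 = 6.6667; K_W = (4C−1)/(4C−4)+0.615/C = 1.2246
τ_max = K_W·8FD/(πd³) = 1.2246·67.783 = 83.007 MPa
τ_max ≤ 93.2 MPa → acceptable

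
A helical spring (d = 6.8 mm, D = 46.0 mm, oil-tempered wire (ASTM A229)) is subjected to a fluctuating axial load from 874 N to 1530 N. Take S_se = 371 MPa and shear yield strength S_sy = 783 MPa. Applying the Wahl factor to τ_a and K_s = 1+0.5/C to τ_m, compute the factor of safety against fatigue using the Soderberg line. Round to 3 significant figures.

0.984

C = D/d = 46.0/6.8 = 6.7647; K_W = (4C−1)/(4C−4)+0.615/C = 1.2210; K_s = 1+0.5/C = 1.0739
F_a = (F_max−F_min)/2 = 328 N; F_m = (F_max+F_min)/2 = 1202 N
τ_a = K_W·8F_aD/(πd³) = 1.2210 × 122.19 = 149.2 MPa
τ_m = K_s·8F_mD/(πd³) = 1.0739 × 447.79 = 480.89 MPa
Soderberg: 1/n_f = τ_a/S_se + τ_m/S_sy = 149.2/371 + 480.89/783 = 0.40215 + 0.61416 = 1.0163
n_f = 1/1.0163 = 0.9839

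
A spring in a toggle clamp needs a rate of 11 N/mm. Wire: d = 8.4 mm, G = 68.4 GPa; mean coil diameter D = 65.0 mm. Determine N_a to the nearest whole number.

N_a = Gd⁴/(8D³k) = (68.4×10³ × 8.4⁴)/(8 × 65.0³ × 11)
    = 3.40544e+08 / 2.4167e+07 = 14.09 → 14 coils

14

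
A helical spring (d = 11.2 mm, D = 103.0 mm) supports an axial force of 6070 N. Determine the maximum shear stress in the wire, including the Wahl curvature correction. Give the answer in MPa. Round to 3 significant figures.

1310 MPa

Spring index C = D/d = 103.0/11.2 = 9.1964
K_W = (4C−1)/(4C−4) + 0.615/C = 35.786/32.786 + 0.0669 = 1.1584
τ₀ = 8FD/(πd³) = 8·6070·103.0/(π·11.2³) = 5.00168e+06/4413.7 = 1133.2 MPa
τ_max = K·τ₀ = 1.1584 × 1133.2 = 1312.7 MPa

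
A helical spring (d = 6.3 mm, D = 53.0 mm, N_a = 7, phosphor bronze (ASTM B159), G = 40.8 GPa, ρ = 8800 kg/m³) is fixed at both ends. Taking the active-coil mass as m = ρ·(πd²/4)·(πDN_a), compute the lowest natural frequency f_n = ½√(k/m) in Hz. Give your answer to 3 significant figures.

77.6 Hz

k = Gd⁴/(8D³N_a) = (40.8×10³)(6.3⁴)/(8·53.0³·7) = 7.7092 N/mm = 7709.2 N/m
Wire length L = πDN_a = π·53.0·7 = 1165.5 mm
m = ρ·(πd²/4)·L = 8800 × 31.172×10⁻⁶ m² × 1.1655 m = 0.31973 kg
f_n = ½√(k/m) = 0.5·√(7709.2/0.31973) = 0.5·√(24112) = 77.64 Hz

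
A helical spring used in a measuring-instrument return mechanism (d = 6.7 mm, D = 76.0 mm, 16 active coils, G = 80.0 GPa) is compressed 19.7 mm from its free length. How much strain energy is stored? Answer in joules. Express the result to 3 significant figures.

k = Gd⁴/(8D³N_a) = (80.0×10³)(6.7⁴)/(8·76.0³·16) = 2.8691 N/mm
U = ½kδ² = 0.5 × 2.8691 × 19.7² = 556.73 N·mm = 0.55673 J

0.557 J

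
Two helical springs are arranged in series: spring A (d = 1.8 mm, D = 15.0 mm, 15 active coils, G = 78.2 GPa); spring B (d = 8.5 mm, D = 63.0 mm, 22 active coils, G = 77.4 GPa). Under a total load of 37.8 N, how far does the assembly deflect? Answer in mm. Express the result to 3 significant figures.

k_A = Gd⁴/(8D³N_a) = (78.2×10³)(1.8⁴)/(8·15.0³·15) = 2.0269 N/mm
k_B = Gd⁴/(8D³N_a) = (77.4×10³)(8.5⁴)/(8·63.0³·22) = 9.1808 N/mm
Series: 1/k_eq = 1/2.0269 + 1/9.1808 = 0.60228; k_eq = 1.6604 N/mm
δ = F/k_eq = 37.8/1.6604 = 22.766 mm

22.8 mm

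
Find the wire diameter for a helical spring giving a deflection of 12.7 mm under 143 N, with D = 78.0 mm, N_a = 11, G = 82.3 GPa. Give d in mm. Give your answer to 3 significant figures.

Required rate k = F/δ = 143/12.7 = 11.26 N/mm
d = (8D³N_a·k / G)^(1/4) = (8·78.0³·11·11.26 / (82.3×10³))^0.25
  = (5713.5)^0.25 = 8.6941 mm

8.69 mm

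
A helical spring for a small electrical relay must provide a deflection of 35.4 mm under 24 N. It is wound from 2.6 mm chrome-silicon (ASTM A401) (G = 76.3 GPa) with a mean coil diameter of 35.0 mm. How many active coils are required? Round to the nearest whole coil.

15

Required rate k = F/δ = 24/35.4 = 0.67797 N/mm
N_a = Gd⁴/(8D³k) = (76.3×10³ × 2.6⁴)/(8 × 35.0³ × 0.67797)
    = 3.48673e+06 / 232542 = 14.99 → 15 coils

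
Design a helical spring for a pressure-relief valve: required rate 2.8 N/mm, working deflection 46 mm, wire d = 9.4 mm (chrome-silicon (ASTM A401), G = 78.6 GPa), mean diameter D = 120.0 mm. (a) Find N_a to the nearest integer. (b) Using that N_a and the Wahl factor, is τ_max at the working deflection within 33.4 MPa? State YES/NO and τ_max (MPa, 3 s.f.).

(a) 16 coils; (b) NO, τ_max = 52.2 MPa

N_a = Gd⁴/(8D³k) = (78.6×10³)(9.4⁴)/(8·120.0³·2.8) = 15.85 → N_a = 16
Actual rate k = Gd⁴/(8D³·16) = 2.7745 N/mm
Working load F = kδ = 2.7745·46 = 127.63 N
C = 120.0/9.4 = 12.7660; K_W = (4C−1)/(4C−4)+0.615/C = 1.1119
τ_max = K_W·8FD/(πd³) = 1.1119·46.954 = 52.209 MPa
τ_max > 33.4 MPa → exceeds allowable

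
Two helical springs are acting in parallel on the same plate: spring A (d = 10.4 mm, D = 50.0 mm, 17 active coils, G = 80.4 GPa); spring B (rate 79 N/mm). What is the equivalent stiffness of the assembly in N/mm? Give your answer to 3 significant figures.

k_A = Gd⁴/(8D³N_a) = (80.4×10³)(10.4⁴)/(8·50.0³·17) = 55.327 N/mm
Parallel: k_eq = 55.327 + 79 = 134.33 N/mm

134 N/mm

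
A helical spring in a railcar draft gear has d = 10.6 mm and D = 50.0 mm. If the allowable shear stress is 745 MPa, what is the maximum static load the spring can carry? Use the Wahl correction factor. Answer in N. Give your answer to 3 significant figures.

C = D/d = 50.0/10.6 = 4.7170
K_W = (4C−1)/(4C−4) + 0.615/C = 17.868/14.868 + 0.1304 = 1.3322
τ_max = K·8FD/(πd³) → F_max = τ_allow·πd³/(8DK)
F_max = 745·π·10.6³/(8·50.0·1.3322) = 2.7876e+06/532.86 = 5231.3 N

5230 N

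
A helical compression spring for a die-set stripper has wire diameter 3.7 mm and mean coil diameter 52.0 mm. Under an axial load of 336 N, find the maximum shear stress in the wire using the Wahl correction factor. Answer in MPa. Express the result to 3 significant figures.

967 MPa

Spring index C = D/d = 52.0/3.7 = 14.0541
K_W = (4C−1)/(4C−4) + 0.615/C = 55.216/52.216 + 0.0438 = 1.1012
τ₀ = 8FD/(πd³) = 8·336·52.0/(π·3.7³) = 139776/159.13 = 878.37 MPa
τ_max = K·τ₀ = 1.1012 × 878.37 = 967.27 MPa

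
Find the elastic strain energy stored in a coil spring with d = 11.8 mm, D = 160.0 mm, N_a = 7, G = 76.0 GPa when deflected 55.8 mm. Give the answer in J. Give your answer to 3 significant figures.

k = Gd⁴/(8D³N_a) = (76.0×10³)(11.8⁴)/(8·160.0³·7) = 6.4238 N/mm
U = ½kδ² = 0.5 × 6.4238 × 55.8² = 10001 N·mm = 10.001 J

10.0 J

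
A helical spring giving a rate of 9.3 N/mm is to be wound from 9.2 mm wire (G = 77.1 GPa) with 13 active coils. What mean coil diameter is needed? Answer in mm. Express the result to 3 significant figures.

D = (Gd⁴/(8N_a·k))^(1/3) = (77.1×10³·9.2⁴/(8·13·9.3))^(1/3)
  = (571070)^(1/3) = 82.9653 mm

83.0 mm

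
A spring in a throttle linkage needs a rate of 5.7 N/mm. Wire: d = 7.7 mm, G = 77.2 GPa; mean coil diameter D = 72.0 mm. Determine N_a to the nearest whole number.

N_a = Gd⁴/(8D³k) = (77.2×10³ × 7.7⁴)/(8 × 72.0³ × 5.7)
    = 2.71381e+08 / 1.70201e+07 = 15.94 → 16 coils

16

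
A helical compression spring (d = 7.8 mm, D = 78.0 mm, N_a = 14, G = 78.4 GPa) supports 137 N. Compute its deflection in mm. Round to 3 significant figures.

25.1 mm

k = Gd⁴/(8D³N_a) = (78.4×10³)(7.8⁴)/(8·78.0³·14) = 5.46 N/mm
δ = F/k = 137 / 5.46 = 25.092 mm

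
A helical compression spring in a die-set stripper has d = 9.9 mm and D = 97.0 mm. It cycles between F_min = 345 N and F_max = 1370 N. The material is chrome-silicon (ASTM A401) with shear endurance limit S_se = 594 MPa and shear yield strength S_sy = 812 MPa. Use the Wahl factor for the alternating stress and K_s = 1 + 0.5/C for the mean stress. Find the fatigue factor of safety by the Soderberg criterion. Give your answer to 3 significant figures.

1.87

C = D/d = 97.0/9.9 = 9.7980; K_W = (4C−1)/(4C−4)+0.615/C = 1.1480; K_s = 1+0.5/C = 1.0510
F_a = (F_max−F_min)/2 = 512.5 N; F_m = (F_max+F_min)/2 = 857.5 N
τ_a = K_W·8F_aD/(πd³) = 1.1480 × 130.47 = 149.78 MPa
τ_m = K_s·8F_mD/(πd³) = 1.0510 × 218.29 = 229.43 MPa
Soderberg: 1/n_f = τ_a/S_se + τ_m/S_sy = 149.78/594 + 229.43/812 = 0.25215 + 0.28255 = 0.5347
n_f = 1/0.5347 = 1.87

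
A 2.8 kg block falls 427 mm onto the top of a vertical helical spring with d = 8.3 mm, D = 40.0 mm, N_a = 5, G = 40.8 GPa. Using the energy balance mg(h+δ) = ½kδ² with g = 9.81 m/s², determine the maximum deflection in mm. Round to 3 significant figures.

k = Gd⁴/(8D³N_a) = (40.8×10³)(8.3⁴)/(8·40.0³·5) = 75.637 N/mm
W = mg = 2.8 × 9.81 = 27.468 N
½kδ² − Wδ − Wh = 0 → δ = (W + √(W² + 2kWh))/k
δ = (27.468 + √(754.49 + 1.77426e+06))/75.637 = (27.468 + 1332.3)/75.637 = 17.978 mm

18.0 mm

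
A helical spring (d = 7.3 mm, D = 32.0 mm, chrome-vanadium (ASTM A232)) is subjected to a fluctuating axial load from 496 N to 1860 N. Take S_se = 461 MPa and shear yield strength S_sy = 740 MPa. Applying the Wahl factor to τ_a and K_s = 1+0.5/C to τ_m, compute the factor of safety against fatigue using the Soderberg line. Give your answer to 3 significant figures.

1.26

C = D/d = 32.0/7.3 = 4.3836; K_W = (4C−1)/(4C−4)+0.615/C = 1.3620; K_s = 1+0.5/C = 1.1141
F_a = (F_max−F_min)/2 = 682 N; F_m = (F_max+F_min)/2 = 1178 N
τ_a = K_W·8F_aD/(πd³) = 1.3620 × 142.86 = 194.57 MPa
τ_m = K_s·8F_mD/(πd³) = 1.1141 × 246.76 = 274.9 MPa
Soderberg: 1/n_f = τ_a/S_se + τ_m/S_sy = 194.57/461 + 274.9/740 = 0.42205 + 0.37149 = 0.79354
n_f = 1/0.79354 = 1.26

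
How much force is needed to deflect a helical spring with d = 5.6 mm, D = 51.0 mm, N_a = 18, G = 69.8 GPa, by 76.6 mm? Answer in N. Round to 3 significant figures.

275 N

k = Gd⁴/(8D³N_a) = (69.8×10³)(5.6⁴)/(8·51.0³·18) = 3.5936 N/mm
F = k·δ = 3.5936 × 76.6 = 275.27 N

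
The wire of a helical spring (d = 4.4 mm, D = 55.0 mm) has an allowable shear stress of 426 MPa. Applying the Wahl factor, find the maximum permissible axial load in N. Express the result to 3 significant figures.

C = D/d = 55.0/4.4 = 12.5000
K_W = (4C−1)/(4C−4) + 0.615/C = 49.000/46.000 + 0.0492 = 1.1144
τ_max = K·8FD/(πd³) → F_max = τ_allow·πd³/(8DK)
F_max = 426·π·4.4³/(8·55.0·1.1144) = 1.14e+05/490.34 = 232.5 N

232 N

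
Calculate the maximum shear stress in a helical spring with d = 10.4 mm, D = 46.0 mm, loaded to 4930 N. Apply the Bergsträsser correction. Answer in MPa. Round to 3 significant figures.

Spring index C = D/d = 46.0/10.4 = 4.4231
K_B = (4C+2)/(4C−3) = 19.692/14.692 = 1.3403
τ₀ = 8FD/(πd³) = 8·4930·46.0/(π·10.4³) = 1.81424e+06/3533.9 = 513.39 MPa
τ_max = K·τ₀ = 1.3403 × 513.39 = 688.1 MPa

688 MPa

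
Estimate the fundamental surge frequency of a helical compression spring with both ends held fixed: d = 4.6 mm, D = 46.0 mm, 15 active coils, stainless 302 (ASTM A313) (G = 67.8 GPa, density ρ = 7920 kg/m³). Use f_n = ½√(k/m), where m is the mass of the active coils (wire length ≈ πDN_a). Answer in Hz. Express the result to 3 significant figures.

k = Gd⁴/(8D³N_a) = (67.8×10³)(4.6⁴)/(8·46.0³·15) = 2.599 N/mm = 2599 N/m
Wire length L = πDN_a = π·46.0·15 = 2167.7 mm
m = ρ·(πd²/4)·L = 7920 × 16.619×10⁻⁶ m² × 2.1677 m = 0.28532 kg
f_n = ½√(k/m) = 0.5·√(2599/0.28532) = 0.5·√(9109.1) = 47.721 Hz

47.7 Hz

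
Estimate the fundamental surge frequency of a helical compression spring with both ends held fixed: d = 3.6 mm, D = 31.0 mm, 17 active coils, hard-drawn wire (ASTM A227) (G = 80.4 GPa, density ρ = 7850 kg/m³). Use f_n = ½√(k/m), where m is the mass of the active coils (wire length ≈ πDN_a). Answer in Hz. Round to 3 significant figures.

k = Gd⁴/(8D³N_a) = (80.4×10³)(3.6⁴)/(8·31.0³·17) = 3.3331 N/mm = 3333.1 N/m
Wire length L = πDN_a = π·31.0·17 = 1655.6 mm
m = ρ·(πd²/4)·L = 7850 × 10.179×10⁻⁶ m² × 1.6556 m = 0.13229 kg
f_n = ½√(k/m) = 0.5·√(3333.1/0.13229) = 0.5·√(25195) = 79.365 Hz

79.4 Hz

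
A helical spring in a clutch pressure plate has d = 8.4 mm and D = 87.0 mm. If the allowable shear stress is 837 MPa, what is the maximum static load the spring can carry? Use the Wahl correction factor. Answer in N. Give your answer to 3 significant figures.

1970 N

C = D/d = 87.0/8.4 = 10.3571
K_W = (4C−1)/(4C−4) + 0.615/C = 40.429/37.429 + 0.0594 = 1.1395
τ_max = K·8FD/(πd³) → F_max = τ_allow·πd³/(8DK)
F_max = 837·π·8.4³/(8·87.0·1.1395) = 1.5585e+06/793.11 = 1965.1 N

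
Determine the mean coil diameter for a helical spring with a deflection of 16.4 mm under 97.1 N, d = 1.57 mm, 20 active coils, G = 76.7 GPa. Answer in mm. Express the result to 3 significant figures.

Required rate k = F/δ = 97.1/16.4 = 5.9207 N/mm
D = (Gd⁴/(8N_a·k))^(1/3) = (76.7×10³·1.57⁴/(8·20·5.9207))^(1/3)
  = (491.925)^(1/3) = 7.8940 mm

7.89 mm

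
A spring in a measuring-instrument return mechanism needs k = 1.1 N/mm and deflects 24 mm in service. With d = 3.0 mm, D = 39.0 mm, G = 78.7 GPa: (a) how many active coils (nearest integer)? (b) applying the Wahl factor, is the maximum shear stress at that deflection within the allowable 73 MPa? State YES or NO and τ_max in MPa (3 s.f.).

N_a = Gd⁴/(8D³k) = (78.7×10³)(3.0⁴)/(8·39.0³·1.1) = 12.21 → N_a = 12
Actual rate k = Gd⁴/(8D³·12) = 1.1194 N/mm
Working load F = kδ = 1.1194·24 = 26.866 N
C = 39.0/3.0 = 13.0000; K_W = (4C−1)/(4C−4)+0.615/C = 1.1098
τ_max = K_W·8FD/(πd³) = 1.1098·98.82 = 109.67 MPa
τ_max > 73 MPa → exceeds allowable

(a) 12 coils; (b) NO, τ_max = 110 MPa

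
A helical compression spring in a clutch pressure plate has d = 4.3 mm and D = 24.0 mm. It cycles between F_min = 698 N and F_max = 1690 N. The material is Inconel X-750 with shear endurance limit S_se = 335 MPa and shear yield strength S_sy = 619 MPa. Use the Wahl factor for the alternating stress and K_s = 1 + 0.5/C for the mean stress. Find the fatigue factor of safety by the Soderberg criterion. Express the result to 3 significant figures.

C = D/d = 24.0/4.3 = 5.5814; K_W = (4C−1)/(4C−4)+0.615/C = 1.2739; K_s = 1+0.5/C = 1.0896
F_a = (F_max−F_min)/2 = 496 N; F_m = (F_max+F_min)/2 = 1194 N
τ_a = K_W·8F_aD/(πd³) = 1.2739 × 381.27 = 485.69 MPa
τ_m = K_s·8F_mD/(πd³) = 1.0896 × 917.8 = 1000 MPa
Soderberg: 1/n_f = τ_a/S_se + τ_m/S_sy = 485.69/335 + 1000/619 = 1.44983 + 1.61555 = 3.0654
n_f = 1/3.0654 = 0.3262

0.326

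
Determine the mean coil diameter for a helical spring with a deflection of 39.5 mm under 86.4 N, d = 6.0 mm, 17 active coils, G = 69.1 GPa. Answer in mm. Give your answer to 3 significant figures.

Required rate k = F/δ = 86.4/39.5 = 2.1873 N/mm
D = (Gd⁴/(8N_a·k))^(1/3) = (69.1×10³·6.0⁴/(8·17·2.1873))^(1/3)
  = (301042)^(1/3) = 67.0207 mm

67.0 mm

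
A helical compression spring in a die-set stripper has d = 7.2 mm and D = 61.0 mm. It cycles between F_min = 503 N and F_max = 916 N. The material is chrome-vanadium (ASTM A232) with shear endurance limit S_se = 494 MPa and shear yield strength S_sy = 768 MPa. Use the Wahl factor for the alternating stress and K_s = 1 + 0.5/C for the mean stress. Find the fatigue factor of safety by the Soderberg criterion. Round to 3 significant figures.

C = D/d = 61.0/7.2 = 8.4722; K_W = (4C−1)/(4C−4)+0.615/C = 1.1730; K_s = 1+0.5/C = 1.0590
F_a = (F_max−F_min)/2 = 206.5 N; F_m = (F_max+F_min)/2 = 709.5 N
τ_a = K_W·8F_aD/(πd³) = 1.1730 × 85.939 = 100.8 MPa
τ_m = K_s·8F_mD/(πd³) = 1.0590 × 295.27 = 312.7 MPa
Soderberg: 1/n_f = τ_a/S_se + τ_m/S_sy = 100.8/494 + 312.7/768 = 0.20406 + 0.40716 = 0.61122
n_f = 1/0.61122 = 1.636

1.64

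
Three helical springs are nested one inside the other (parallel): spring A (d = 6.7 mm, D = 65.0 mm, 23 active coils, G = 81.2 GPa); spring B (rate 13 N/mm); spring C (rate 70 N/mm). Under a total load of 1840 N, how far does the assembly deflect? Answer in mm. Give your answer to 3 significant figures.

k_A = Gd⁴/(8D³N_a) = (81.2×10³)(6.7⁴)/(8·65.0³·23) = 3.2382 N/mm
Parallel: k_eq = 3.2382 + 13 + 70 = 86.238 N/mm
δ = F/k_eq = 1840/86.238 = 21.336 mm

21.3 mm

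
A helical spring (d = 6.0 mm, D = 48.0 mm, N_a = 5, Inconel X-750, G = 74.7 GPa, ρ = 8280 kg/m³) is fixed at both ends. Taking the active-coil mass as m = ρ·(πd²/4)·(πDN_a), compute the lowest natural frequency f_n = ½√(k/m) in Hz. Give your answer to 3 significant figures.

176 Hz

k = Gd⁴/(8D³N_a) = (74.7×10³)(6.0⁴)/(8·48.0³·5) = 21.885 N/mm = 21885 N/m
Wire length L = πDN_a = π·48.0·5 = 753.98 mm
m = ρ·(πd²/4)·L = 8280 × 28.274×10⁻⁶ m² × 0.75398 m = 0.17652 kg
f_n = ½√(k/m) = 0.5·√(21885/0.17652) = 0.5·√(1.2398e+05) = 176.06 Hz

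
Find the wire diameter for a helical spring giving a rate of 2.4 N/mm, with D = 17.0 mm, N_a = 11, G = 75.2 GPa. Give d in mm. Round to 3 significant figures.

d = (8D³N_a·k / G)^(1/4) = (8·17.0³·11·2.4 / (75.2×10³))^0.25
  = (13.798)^0.25 = 1.9273 mm

1.93 mm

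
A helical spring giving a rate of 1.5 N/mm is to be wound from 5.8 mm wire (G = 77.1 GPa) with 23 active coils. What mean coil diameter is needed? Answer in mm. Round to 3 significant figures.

68.1 mm

D = (Gd⁴/(8N_a·k))^(1/3) = (77.1×10³·5.8⁴/(8·23·1.5))^(1/3)
  = (316124)^(1/3) = 68.1217 mm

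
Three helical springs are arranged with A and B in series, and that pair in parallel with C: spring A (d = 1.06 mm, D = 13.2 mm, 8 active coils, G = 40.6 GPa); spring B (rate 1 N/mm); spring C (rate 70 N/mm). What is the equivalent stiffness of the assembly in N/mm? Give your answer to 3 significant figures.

k_A = Gd⁴/(8D³N_a) = (40.6×10³)(1.06⁴)/(8·13.2³·8) = 0.34822 N/mm
Springs A,B series: k_AB = 1/(1/0.34822+1/1) = 0.25828 N/mm; parallel with C: k_eq = 0.25828+70 = 70.258 N/mm

70.3 N/mm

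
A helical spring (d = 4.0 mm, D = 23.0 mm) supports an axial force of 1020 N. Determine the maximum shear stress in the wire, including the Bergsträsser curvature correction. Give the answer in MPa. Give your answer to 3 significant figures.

1170 MPa

Spring index C = D/d = 23.0/4.0 = 5.7500
K_B = (4C+2)/(4C−3) = 25.000/20.000 = 1.2500
τ₀ = 8FD/(πd³) = 8·1020·23.0/(π·4.0³) = 187680/201.06 = 933.44 MPa
τ_max = K·τ₀ = 1.2500 × 933.44 = 1166.8 MPa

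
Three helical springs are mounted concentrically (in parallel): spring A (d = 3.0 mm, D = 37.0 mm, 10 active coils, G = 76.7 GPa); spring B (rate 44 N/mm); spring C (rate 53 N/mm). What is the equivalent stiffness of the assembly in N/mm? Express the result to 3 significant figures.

k_A = Gd⁴/(8D³N_a) = (76.7×10³)(3.0⁴)/(8·37.0³·10) = 1.5332 N/mm
Parallel: k_eq = 1.5332 + 44 + 53 = 98.533 N/mm

98.5 N/mm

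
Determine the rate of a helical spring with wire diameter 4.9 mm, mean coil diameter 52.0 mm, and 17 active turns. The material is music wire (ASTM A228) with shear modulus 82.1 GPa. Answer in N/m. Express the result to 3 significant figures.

k = Gd⁴/(8D³N_a) = (82.1×10³ × 4.9⁴) / (8 × 52.0³ × 17)
  = 4.7329e+07 / 1.91227e+07 = 2.475 N/mm = 2475 N/m

2480 N/m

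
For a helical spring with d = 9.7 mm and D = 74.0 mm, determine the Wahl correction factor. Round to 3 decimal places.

C = D/d = 74.0/9.7 = 7.6289
K_W = (4C−1)/(4C−4) + 0.615/C = 29.515/26.515 + 0.0806 = 1.1938

1.194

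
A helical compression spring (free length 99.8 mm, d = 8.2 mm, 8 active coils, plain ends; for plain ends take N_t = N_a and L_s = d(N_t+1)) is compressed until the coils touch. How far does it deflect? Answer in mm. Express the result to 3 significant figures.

26.0 mm

N_t = 8; L_s = 8.2·9 = 73.8 mm
δ_solid = L₀ − L_s = 99.8 − 73.8 = 26 mm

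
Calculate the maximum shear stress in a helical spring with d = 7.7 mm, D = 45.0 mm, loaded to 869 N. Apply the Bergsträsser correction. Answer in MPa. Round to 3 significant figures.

272 MPa

Spring index C = D/d = 45.0/7.7 = 5.8442
K_B = (4C+2)/(4C−3) = 25.377/20.377 = 1.2454
τ₀ = 8FD/(πd³) = 8·869·45.0/(π·7.7³) = 312840/1434.2 = 218.12 MPa
τ_max = K·τ₀ = 1.2454 × 218.12 = 271.65 MPa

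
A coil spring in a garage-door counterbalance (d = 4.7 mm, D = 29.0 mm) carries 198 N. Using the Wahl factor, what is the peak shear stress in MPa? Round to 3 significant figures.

Spring index C = D/d = 29.0/4.7 = 6.1702
K_W = (4C−1)/(4C−4) + 0.615/C = 23.681/20.681 + 0.0997 = 1.2447
τ₀ = 8FD/(πd³) = 8·198·29.0/(π·4.7³) = 45936/326.17 = 140.83 MPa
τ_max = K·τ₀ = 1.2447 × 140.83 = 175.3 MPa

175 MPa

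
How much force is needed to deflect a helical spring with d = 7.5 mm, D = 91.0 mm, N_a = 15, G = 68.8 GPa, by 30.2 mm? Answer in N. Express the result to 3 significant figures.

k = Gd⁴/(8D³N_a) = (68.8×10³)(7.5⁴)/(8·91.0³·15) = 2.4073 N/mm
F = k·δ = 2.4073 × 30.2 = 72.7 N

72.7 N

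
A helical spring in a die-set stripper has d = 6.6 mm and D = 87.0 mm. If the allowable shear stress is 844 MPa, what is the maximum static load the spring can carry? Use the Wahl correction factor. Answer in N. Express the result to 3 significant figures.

C = D/d = 87.0/6.6 = 13.1818
K_W = (4C−1)/(4C−4) + 0.615/C = 51.727/48.727 + 0.0467 = 1.1082
τ_max = K·8FD/(πd³) → F_max = τ_allow·πd³/(8DK)
F_max = 844·π·6.6³/(8·87.0·1.1082) = 7.623e+05/771.32 = 988.3 N

988 N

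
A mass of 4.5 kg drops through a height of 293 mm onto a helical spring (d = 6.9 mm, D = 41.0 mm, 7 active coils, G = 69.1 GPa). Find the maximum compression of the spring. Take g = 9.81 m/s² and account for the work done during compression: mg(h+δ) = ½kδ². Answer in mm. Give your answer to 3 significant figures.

26.4 mm

k = Gd⁴/(8D³N_a) = (69.1×10³)(6.9⁴)/(8·41.0³·7) = 40.582 N/mm
W = mg = 4.5 × 9.81 = 44.145 N
½kδ² − Wδ − Wh = 0 → δ = (W + √(W² + 2kWh))/k
δ = (44.145 + √(1948.8 + 1.04982e+06))/40.582 = (44.145 + 1025.6)/40.582 = 26.359 mm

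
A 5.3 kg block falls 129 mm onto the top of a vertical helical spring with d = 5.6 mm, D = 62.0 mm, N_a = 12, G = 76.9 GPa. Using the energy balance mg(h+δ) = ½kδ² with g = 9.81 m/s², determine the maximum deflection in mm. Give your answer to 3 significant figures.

81.3 mm

k = Gd⁴/(8D³N_a) = (76.9×10³)(5.6⁴)/(8·62.0³·12) = 3.3055 N/mm
W = mg = 5.3 × 9.81 = 51.993 N
½kδ² − Wδ − Wh = 0 → δ = (W + √(W² + 2kWh))/k
δ = (51.993 + √(2703.3 + 44340.1))/3.3055 = (51.993 + 216.89)/3.3055 = 81.347 mm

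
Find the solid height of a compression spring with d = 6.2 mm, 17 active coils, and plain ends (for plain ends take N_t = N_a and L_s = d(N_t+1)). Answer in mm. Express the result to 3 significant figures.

plain ends: N_t = N_a = 17
L_s = d·(N_t+1) = 6.2 × 18 = 111.6 mm

112 mm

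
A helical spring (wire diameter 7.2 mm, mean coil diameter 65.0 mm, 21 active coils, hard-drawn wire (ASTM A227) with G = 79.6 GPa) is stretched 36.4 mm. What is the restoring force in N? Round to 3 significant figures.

169 N

k = Gd⁴/(8D³N_a) = (79.6×10³)(7.2⁴)/(8·65.0³·21) = 4.6365 N/mm
F = k·δ = 4.6365 × 36.4 = 168.77 N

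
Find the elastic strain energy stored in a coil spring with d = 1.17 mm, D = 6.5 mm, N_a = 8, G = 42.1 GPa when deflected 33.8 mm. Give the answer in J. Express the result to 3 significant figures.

k = Gd⁴/(8D³N_a) = (42.1×10³)(1.17⁴)/(8·6.5³·8) = 4.4885 N/mm
U = ½kδ² = 0.5 × 4.4885 × 33.8² = 2563.9 N·mm = 2.5639 J

2.56 J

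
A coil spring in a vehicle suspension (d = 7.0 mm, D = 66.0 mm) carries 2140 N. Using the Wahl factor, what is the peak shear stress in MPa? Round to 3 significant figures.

Spring index C = D/d = 66.0/7.0 = 9.4286
K_W = (4C−1)/(4C−4) + 0.615/C = 36.714/33.714 + 0.0652 = 1.1542
τ₀ = 8FD/(πd³) = 8·2140·66.0/(π·7.0³) = 1.12992e+06/1077.6 = 1048.6 MPa
τ_max = K·τ₀ = 1.1542 × 1048.6 = 1210.3 MPa

1210 MPa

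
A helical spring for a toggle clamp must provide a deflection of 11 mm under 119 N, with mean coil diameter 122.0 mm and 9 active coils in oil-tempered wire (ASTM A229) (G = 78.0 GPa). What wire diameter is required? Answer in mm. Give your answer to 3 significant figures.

Required rate k = F/δ = 119/11 = 10.818 N/mm
d = (8D³N_a·k / G)^(1/4) = (8·122.0³·9·10.818 / (78.0×10³))^0.25
  = (18133)^0.25 = 11.6043 mm

11.6 mm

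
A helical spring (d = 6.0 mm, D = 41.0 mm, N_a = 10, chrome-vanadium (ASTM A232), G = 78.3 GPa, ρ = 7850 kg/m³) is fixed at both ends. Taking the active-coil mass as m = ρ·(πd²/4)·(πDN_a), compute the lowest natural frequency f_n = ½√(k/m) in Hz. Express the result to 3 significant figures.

k = Gd⁴/(8D³N_a) = (78.3×10³)(6.0⁴)/(8·41.0³·10) = 18.405 N/mm = 18405 N/m
Wire length L = πDN_a = π·41.0·10 = 1288.1 mm
m = ρ·(πd²/4)·L = 7850 × 28.274×10⁻⁶ m² × 1.2881 m = 0.28589 kg
f_n = ½√(k/m) = 0.5·√(18405/0.28589) = 0.5·√(64377) = 126.86 Hz

127 Hz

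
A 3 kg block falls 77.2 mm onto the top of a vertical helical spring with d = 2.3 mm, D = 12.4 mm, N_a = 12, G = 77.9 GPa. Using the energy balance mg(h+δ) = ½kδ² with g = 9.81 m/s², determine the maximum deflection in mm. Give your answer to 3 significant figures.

22.2 mm

k = Gd⁴/(8D³N_a) = (77.9×10³)(2.3⁴)/(8·12.4³·12) = 11.91 N/mm
W = mg = 3 × 9.81 = 29.43 N
½kδ² − Wδ − Wh = 0 → δ = (W + √(W² + 2kWh))/k
δ = (29.43 + √(866.12 + 54119))/11.91 = (29.43 + 234.49)/11.91 = 22.159 mm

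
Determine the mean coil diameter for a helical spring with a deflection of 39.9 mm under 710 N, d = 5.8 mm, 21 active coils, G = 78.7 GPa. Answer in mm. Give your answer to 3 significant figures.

Required rate k = F/δ = 710/39.9 = 17.794 N/mm
D = (Gd⁴/(8N_a·k))^(1/3) = (78.7×10³·5.8⁴/(8·21·17.794))^(1/3)
  = (29791.5)^(1/3) = 31.0002 mm

31.0 mm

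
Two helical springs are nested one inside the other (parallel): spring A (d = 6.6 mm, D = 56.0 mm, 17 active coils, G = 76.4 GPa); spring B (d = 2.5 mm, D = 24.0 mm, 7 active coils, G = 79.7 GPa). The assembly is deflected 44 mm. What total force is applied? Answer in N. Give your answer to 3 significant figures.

444 N

k_A = Gd⁴/(8D³N_a) = (76.4×10³)(6.6⁴)/(8·56.0³·17) = 6.0697 N/mm
k_B = Gd⁴/(8D³N_a) = (79.7×10³)(2.5⁴)/(8·24.0³·7) = 4.0216 N/mm
Parallel: k_eq = 6.0697 + 4.0216 = 10.091 N/mm
F = k_eq·δ = 10.091·44 = 444.02 N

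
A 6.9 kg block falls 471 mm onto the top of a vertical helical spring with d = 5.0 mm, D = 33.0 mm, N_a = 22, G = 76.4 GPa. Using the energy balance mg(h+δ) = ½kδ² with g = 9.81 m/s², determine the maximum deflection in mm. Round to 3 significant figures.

k = Gd⁴/(8D³N_a) = (76.4×10³)(5.0⁴)/(8·33.0³·22) = 7.5495 N/mm
W = mg = 6.9 × 9.81 = 67.689 N
½kδ² − Wδ − Wh = 0 → δ = (W + √(W² + 2kWh))/k
δ = (67.689 + √(4581.8 + 481380))/7.5495 = (67.689 + 697.11)/7.5495 = 101.3 mm

101 mm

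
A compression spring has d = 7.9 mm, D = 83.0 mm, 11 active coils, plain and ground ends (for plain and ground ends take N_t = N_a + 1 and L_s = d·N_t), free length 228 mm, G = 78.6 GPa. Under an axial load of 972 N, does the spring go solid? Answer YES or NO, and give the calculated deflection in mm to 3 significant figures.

YES, δ = 160 mm

k = Gd⁴/(8D³N_a) = (78.6×10³)(7.9⁴)/(8·83.0³·11) = 6.0843 N/mm
N_t = 12; L_s = 7.9·12 = 94.8 mm; δ_solid = L₀ − L_s = 228 − 94.8 = 133.2 mm
δ = F/k = 972/6.0843 = 159.75 mm
δ ≥ δ_solid → spring goes solid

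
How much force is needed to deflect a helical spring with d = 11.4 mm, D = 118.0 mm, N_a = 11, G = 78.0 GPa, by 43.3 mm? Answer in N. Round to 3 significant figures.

395 N

k = Gd⁴/(8D³N_a) = (78.0×10³)(11.4⁴)/(8·118.0³·11) = 9.1114 N/mm
F = k·δ = 9.1114 × 43.3 = 394.52 N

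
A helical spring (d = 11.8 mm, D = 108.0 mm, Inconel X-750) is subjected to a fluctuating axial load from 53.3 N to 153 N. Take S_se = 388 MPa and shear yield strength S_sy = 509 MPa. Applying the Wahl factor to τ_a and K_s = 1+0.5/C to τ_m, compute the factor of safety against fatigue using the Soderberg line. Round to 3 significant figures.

C = D/d = 108.0/11.8 = 9.1525; K_W = (4C−1)/(4C−4)+0.615/C = 1.1592; K_s = 1+0.5/C = 1.0546
F_a = (F_max−F_min)/2 = 49.85 N; F_m = (F_max+F_min)/2 = 103.15 N
τ_a = K_W·8F_aD/(πd³) = 1.1592 × 8.3442 = 9.6725 MPa
τ_m = K_s·8F_mD/(πd³) = 1.0546 × 17.266 = 18.209 MPa
Soderberg: 1/n_f = τ_a/S_se + τ_m/S_sy = 9.6725/388 + 18.209/509 = 0.02493 + 0.03577 = 0.060703
n_f = 1/0.060703 = 16.47

16.5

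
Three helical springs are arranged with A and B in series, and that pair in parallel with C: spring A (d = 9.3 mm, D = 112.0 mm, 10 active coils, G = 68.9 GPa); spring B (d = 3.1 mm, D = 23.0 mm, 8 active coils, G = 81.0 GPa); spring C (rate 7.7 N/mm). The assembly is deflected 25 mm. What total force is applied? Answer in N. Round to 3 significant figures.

270 N

k_A = Gd⁴/(8D³N_a) = (68.9×10³)(9.3⁴)/(8·112.0³·10) = 4.5857 N/mm
k_B = Gd⁴/(8D³N_a) = (81.0×10³)(3.1⁴)/(8·23.0³·8) = 9.6066 N/mm
Springs A,B series: k_AB = 1/(1/4.5857+1/9.6066) = 3.104 N/mm; parallel with C: k_eq = 3.104+7.7 = 10.804 N/mm
F = k_eq·δ = 10.804·25 = 270.1 N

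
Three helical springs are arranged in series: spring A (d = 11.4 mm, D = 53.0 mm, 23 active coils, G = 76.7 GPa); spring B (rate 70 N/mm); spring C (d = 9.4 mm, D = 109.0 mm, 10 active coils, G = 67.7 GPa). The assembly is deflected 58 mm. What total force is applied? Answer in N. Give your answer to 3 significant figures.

k_A = Gd⁴/(8D³N_a) = (76.7×10³)(11.4⁴)/(8·53.0³·23) = 47.29 N/mm
k_C = Gd⁴/(8D³N_a) = (67.7×10³)(9.4⁴)/(8·109.0³·10) = 5.1019 N/mm
Series: 1/k_eq = 1/47.29 + 1/70 + 1/5.1019 = 0.23144; k_eq = 4.3208 N/mm
F = k_eq·δ = 4.3208·58 = 250.61 N

251 N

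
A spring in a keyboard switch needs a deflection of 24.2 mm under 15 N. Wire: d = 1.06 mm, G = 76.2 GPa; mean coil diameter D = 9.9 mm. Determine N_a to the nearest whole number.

20

Required rate k = F/δ = 15/24.2 = 0.61983 N/mm
N_a = Gd⁴/(8D³k) = (76.2×10³ × 1.06⁴)/(8 × 9.9³ × 0.61983)
    = 96200.7 / 4811.4 = 19.99 → 20 coils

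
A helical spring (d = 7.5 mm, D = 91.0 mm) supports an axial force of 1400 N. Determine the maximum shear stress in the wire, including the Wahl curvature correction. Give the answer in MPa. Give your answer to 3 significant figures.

Spring index C = D/d = 91.0/7.5 = 12.1333
K_W = (4C−1)/(4C−4) + 0.615/C = 47.533/44.533 + 0.0507 = 1.1181
τ₀ = 8FD/(πd³) = 8·1400·91.0/(π·7.5³) = 1.0192e+06/1325.4 = 769 MPa
τ_max = K·τ₀ = 1.1181 × 769 = 859.78 MPa

860 MPa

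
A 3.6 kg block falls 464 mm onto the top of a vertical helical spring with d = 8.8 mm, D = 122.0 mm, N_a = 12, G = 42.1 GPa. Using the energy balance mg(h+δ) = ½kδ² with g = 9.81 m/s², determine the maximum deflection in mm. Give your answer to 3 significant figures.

k = Gd⁴/(8D³N_a) = (42.1×10³)(8.8⁴)/(8·122.0³·12) = 1.4483 N/mm
W = mg = 3.6 × 9.81 = 35.316 N
½kδ² − Wδ − Wh = 0 → δ = (W + √(W² + 2kWh))/k
δ = (35.316 + √(1247.2 + 47465.9))/1.4483 = (35.316 + 220.71)/1.4483 = 176.78 mm

177 mm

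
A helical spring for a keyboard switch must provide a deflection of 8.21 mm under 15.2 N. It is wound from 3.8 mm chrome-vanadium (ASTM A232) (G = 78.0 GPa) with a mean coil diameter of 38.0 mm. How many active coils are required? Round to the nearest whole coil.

Required rate k = F/δ = 15.2/8.21 = 1.8514 N/mm
N_a = Gd⁴/(8D³k) = (78.0×10³ × 3.8⁴)/(8 × 38.0³ × 1.8514)
    = 1.62641e+07 / 812720 = 20.01 → 20 coils

20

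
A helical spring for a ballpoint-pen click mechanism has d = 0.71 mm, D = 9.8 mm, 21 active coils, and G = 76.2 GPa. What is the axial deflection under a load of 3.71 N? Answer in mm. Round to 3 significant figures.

k = Gd⁴/(8D³N_a) = (76.2×10³)(0.71⁴)/(8·9.8³·21) = 0.12246 N/mm
δ = F/k = 3.71 / 0.12246 = 30.295 mm

30.3 mm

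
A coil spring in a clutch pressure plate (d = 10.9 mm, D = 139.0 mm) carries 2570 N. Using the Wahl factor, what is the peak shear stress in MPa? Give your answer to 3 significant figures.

781 MPa

Spring index C = D/d = 139.0/10.9 = 12.7523
K_W = (4C−1)/(4C−4) + 0.615/C = 50.009/47.009 + 0.0482 = 1.1120
τ₀ = 8FD/(πd³) = 8·2570·139.0/(π·10.9³) = 2.85784e+06/4068.5 = 702.44 MPa
τ_max = K·τ₀ = 1.1120 × 702.44 = 781.14 MPa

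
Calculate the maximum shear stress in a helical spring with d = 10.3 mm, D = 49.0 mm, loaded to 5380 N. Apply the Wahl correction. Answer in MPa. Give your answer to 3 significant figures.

816 MPa

Spring index C = D/d = 49.0/10.3 = 4.7573
K_W = (4C−1)/(4C−4) + 0.615/C = 18.029/15.029 + 0.1293 = 1.3289
τ₀ = 8FD/(πd³) = 8·5380·49.0/(π·10.3³) = 2.10896e+06/3432.9 = 614.34 MPa
τ_max = K·τ₀ = 1.3289 × 614.34 = 816.39 MPa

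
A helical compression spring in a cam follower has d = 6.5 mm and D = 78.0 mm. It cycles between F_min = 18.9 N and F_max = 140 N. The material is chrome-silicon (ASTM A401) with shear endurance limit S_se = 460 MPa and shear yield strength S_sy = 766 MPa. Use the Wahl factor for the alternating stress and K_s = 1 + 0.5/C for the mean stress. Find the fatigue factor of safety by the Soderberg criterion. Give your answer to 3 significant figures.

5.41

C = D/d = 78.0/6.5 = 12.0000; K_W = (4C−1)/(4C−4)+0.615/C = 1.1194; K_s = 1+0.5/C = 1.0417
F_a = (F_max−F_min)/2 = 60.55 N; F_m = (F_max+F_min)/2 = 79.45 N
τ_a = K_W·8F_aD/(πd³) = 1.1194 × 43.793 = 49.024 MPa
τ_m = K_s·8F_mD/(πd³) = 1.0417 × 57.463 = 59.857 MPa
Soderberg: 1/n_f = τ_a/S_se + τ_m/S_sy = 49.024/460 + 59.857/766 = 0.10657 + 0.07814 = 0.18472
n_f = 1/0.18472 = 5.414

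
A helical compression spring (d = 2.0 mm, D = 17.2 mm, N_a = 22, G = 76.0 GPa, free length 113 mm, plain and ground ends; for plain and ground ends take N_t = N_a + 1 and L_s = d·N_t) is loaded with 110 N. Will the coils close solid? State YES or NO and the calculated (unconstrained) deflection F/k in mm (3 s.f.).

k = Gd⁴/(8D³N_a) = (76.0×10³)(2.0⁴)/(8·17.2³·22) = 1.3578 N/mm
N_t = 23; L_s = 2.0·23 = 46 mm; δ_solid = L₀ − L_s = 113 − 46 = 67 mm
δ = F/k = 110/1.3578 = 81.013 mm
δ ≥ δ_solid → spring goes solid

YES, δ = 81.0 mm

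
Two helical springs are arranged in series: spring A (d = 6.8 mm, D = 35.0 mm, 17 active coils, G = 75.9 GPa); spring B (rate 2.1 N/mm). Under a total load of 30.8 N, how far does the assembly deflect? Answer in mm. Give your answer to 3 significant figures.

k_A = Gd⁴/(8D³N_a) = (75.9×10³)(6.8⁴)/(8·35.0³·17) = 27.831 N/mm
Series: 1/k_eq = 1/27.831 + 1/2.1 = 0.51212; k_eq = 1.9527 N/mm
δ = F/k_eq = 30.8/1.9527 = 15.773 mm

15.8 mm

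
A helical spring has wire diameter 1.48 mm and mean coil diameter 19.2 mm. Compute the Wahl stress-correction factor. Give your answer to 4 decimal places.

C = D/d = 19.2/1.48 = 12.9730
K_W = (4C−1)/(4C−4) + 0.615/C = 50.892/47.892 + 0.0474 = 1.1100

1.1100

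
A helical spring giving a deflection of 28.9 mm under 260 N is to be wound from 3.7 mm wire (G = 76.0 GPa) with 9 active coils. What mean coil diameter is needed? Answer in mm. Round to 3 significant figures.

28.0 mm

Required rate k = F/δ = 260/28.9 = 8.9965 N/mm
D = (Gd⁴/(8N_a·k))^(1/3) = (76.0×10³·3.7⁴/(8·9·8.9965))^(1/3)
  = (21989.4)^(1/3) = 28.0159 mm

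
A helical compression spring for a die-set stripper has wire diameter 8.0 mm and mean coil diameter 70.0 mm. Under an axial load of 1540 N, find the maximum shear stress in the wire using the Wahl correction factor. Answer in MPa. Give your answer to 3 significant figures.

Spring index C = D/d = 70.0/8.0 = 8.7500
K_W = (4C−1)/(4C−4) + 0.615/C = 34.000/31.000 + 0.0703 = 1.1671
τ₀ = 8FD/(πd³) = 8·1540·70.0/(π·8.0³) = 862400/1608.5 = 536.15 MPa
τ_max = K·τ₀ = 1.1671 × 536.15 = 625.72 MPa

626 MPa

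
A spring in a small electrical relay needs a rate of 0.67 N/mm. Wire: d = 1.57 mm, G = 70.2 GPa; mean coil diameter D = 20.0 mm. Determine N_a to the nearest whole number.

10

N_a = Gd⁴/(8D³k) = (70.2×10³ × 1.57⁴)/(8 × 20.0³ × 0.67)
    = 426516 / 42880 = 9.947 → 10 coils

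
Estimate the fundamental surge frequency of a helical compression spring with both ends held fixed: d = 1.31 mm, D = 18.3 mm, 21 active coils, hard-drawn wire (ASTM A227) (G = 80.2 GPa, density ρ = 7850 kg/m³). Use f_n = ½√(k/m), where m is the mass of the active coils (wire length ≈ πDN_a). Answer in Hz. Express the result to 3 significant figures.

67.0 Hz

k = Gd⁴/(8D³N_a) = (80.2×10³)(1.31⁴)/(8·18.3³·21) = 0.2294 N/mm = 229.4 N/m
Wire length L = πDN_a = π·18.3·21 = 1207.3 mm
m = ρ·(πd²/4)·L = 7850 × 1.3478×10⁻⁶ m² × 1.2073 m = 0.012774 kg
f_n = ½√(k/m) = 0.5·√(229.4/0.012774) = 0.5·√(17959) = 67.005 Hz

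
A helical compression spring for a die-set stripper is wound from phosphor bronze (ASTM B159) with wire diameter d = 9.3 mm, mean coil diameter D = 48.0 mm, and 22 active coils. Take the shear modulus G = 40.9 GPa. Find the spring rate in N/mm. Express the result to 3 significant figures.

15.7 N/mm

k = Gd⁴/(8D³N_a) = (40.9×10³ × 9.3⁴) / (8 × 48.0³ × 22)
  = 3.05953e+08 / 1.94642e+07 = 15.719 N/mm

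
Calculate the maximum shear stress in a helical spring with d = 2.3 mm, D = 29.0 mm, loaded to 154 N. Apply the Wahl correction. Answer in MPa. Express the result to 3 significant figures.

1040 MPa

Spring index C = D/d = 29.0/2.3 = 12.6087
K_W = (4C−1)/(4C−4) + 0.615/C = 49.435/46.435 + 0.0488 = 1.1134
τ₀ = 8FD/(πd³) = 8·154·29.0/(π·2.3³) = 35728/38.224 = 934.71 MPa
τ_max = K·τ₀ = 1.1134 × 934.71 = 1040.7 MPa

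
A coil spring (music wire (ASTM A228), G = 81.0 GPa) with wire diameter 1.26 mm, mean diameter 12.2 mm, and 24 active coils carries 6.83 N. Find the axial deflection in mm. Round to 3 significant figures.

k = Gd⁴/(8D³N_a) = (81.0×10³)(1.26⁴)/(8·12.2³·24) = 0.58558 N/mm
δ = F/k = 6.83 / 0.58558 = 11.664 mm

11.7 mm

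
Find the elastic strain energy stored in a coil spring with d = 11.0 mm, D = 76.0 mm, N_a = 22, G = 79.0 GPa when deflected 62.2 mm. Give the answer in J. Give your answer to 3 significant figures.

29.0 J

k = Gd⁴/(8D³N_a) = (79.0×10³)(11.0⁴)/(8·76.0³·22) = 14.971 N/mm
U = ½kδ² = 0.5 × 14.971 × 62.2² = 28960 N·mm = 28.96 J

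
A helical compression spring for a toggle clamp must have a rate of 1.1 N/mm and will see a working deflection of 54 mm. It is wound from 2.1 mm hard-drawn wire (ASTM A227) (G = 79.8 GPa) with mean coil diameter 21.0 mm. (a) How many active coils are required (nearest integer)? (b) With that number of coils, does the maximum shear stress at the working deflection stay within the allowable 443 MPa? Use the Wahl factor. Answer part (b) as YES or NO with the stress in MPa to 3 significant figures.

N_a = Gd⁴/(8D³k) = (79.8×10³)(2.1⁴)/(8·21.0³·1.1) = 19.04 → N_a = 19
Actual rate k = Gd⁴/(8D³·19) = 1.1025 N/mm
Working load F = kδ = 1.1025·54 = 59.535 N
C = 21.0/2.1 = 10.0000; K_W = (4C−1)/(4C−4)+0.615/C = 1.1448
τ_max = K_W·8FD/(πd³) = 1.1448·343.77 = 393.56 MPa
τ_max ≤ 443 MPa → acceptable

(a) 19 coils; (b) YES, τ_max = 394 MPa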